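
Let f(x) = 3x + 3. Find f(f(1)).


f(1) = 6
f(6) = 21

21


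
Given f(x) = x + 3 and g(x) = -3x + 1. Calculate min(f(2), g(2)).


-5


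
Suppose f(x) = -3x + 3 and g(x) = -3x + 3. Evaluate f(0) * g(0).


f(0) = 3
g(0) = 3
Product = 9

9


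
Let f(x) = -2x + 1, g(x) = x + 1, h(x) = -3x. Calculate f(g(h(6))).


h(6) = -18
g(-18) = -17
f(-17) = 35

35


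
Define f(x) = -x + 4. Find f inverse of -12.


16


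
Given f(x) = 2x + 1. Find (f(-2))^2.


f(-2) = -3
(-3)^2 = 9

9


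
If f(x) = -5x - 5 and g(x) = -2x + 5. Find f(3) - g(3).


f(3) = -20
g(3) = -1
Difference = -19

-19


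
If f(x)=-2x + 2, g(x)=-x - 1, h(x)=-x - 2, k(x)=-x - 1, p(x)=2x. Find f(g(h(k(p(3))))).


p(3) = 6
k(6) = -7
h(-7) = 5
g(5) = -6
f(-6) = 14

14


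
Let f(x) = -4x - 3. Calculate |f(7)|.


31


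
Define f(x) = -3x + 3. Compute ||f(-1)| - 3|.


f(-1) = 6
|6| = 6
|6 - 3| = 3

3


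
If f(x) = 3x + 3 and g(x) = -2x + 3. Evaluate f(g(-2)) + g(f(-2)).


f(g(-2)) = 24
g(f(-2)) = 9
Sum = 33

33


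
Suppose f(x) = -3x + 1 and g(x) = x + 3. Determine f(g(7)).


-29


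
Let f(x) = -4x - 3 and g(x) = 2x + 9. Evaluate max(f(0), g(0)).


9


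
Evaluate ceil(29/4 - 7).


29/4 = 7.25
7.25 - 7 = 0.25
ceil(0.25) = 1

1


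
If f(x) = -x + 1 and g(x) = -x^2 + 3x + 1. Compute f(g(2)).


g(2) = 3
f(3) = -2

-2


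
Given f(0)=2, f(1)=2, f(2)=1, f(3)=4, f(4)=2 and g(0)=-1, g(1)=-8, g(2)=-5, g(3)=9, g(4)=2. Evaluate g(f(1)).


f(1) = 2
g(2) = -5

-5


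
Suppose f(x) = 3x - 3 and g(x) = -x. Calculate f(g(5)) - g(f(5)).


f(g(5)) = -18
g(f(5)) = -12
Difference = -6

-6


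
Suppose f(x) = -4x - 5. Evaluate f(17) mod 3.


f(17) = -73
-73 mod 3 = 2

2


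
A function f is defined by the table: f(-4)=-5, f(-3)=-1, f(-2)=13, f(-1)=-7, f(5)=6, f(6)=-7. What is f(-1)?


Reading from the table at x = -1

-7


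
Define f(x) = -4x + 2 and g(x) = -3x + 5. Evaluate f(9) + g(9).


-56


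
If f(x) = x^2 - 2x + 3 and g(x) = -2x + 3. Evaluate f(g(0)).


g(0) = 3
f(3) = 1*(3)^2 - 2*(3) + 3 = 6

6


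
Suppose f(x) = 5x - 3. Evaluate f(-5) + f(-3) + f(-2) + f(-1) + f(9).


f(-5) = -28
f(-3) = -18
f(-2) = -13
f(-1) = -8
f(9) = 42
Sum = -25

-25


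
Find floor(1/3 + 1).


1/3 = 0.3333
0.3333 + 1 = 1.3333
floor(1.3333) = 1

1


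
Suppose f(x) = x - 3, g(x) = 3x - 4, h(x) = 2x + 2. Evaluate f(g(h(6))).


h(6) = 14
g(14) = 38
f(38) = 35

35


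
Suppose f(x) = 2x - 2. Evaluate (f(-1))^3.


f(-1) = -4
(-4)^3 = -64

-64


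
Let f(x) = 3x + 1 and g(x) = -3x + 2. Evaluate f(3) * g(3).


f(3) = 10
g(3) = -7
Product = -70

-70


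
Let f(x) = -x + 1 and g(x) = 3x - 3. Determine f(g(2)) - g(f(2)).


f(g(2)) = -2
g(f(2)) = -6
Difference = 4

4


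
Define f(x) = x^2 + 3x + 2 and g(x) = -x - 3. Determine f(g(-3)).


g(-3) = 0
f(0) = 1*(0)^2 + 3*(0) + 2 = 2

2


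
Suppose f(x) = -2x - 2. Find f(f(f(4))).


f(4) = -10
f(-10) = 18
f(18) = -38

-38


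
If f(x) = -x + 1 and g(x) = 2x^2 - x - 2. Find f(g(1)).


g(1) = -1
f(-1) = 2

2


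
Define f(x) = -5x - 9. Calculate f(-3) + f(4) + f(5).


f(-3) = 6
f(4) = -29
f(5) = -34
Sum = -57

-57


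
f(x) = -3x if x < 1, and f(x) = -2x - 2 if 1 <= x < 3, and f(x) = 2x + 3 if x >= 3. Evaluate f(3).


9


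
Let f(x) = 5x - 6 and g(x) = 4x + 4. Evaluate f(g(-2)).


g(-2) = -4
f(-4) = -26

-26


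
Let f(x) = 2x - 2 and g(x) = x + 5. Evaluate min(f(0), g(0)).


f(0) = -2
g(0) = 5
min = -2

-2


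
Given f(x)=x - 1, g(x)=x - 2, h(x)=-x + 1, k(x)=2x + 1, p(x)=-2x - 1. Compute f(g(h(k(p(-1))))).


-5


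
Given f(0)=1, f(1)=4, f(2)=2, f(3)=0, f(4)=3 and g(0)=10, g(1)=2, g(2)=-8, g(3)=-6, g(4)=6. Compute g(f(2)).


f(2) = 2
g(2) = -8

-8


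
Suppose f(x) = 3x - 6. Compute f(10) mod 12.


f(10) = 24
24 mod 12 = 0

0


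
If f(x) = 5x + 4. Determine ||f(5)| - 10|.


f(5) = 29
|29| = 29
|29 - 10| = 19

19


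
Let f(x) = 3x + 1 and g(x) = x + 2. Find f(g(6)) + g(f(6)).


f(g(6)) = 25
g(f(6)) = 21
Sum = 46

46


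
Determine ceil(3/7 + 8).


9


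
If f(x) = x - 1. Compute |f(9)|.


f(9) = 8
|8| = 8

8


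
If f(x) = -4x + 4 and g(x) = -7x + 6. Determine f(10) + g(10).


f(10) = -36
g(10) = -64
Sum = -100

-100


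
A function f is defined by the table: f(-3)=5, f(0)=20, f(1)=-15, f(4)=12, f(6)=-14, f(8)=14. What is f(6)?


-14


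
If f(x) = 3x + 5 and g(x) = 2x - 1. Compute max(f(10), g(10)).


35


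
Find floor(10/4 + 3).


10/4 = 2.5
2.5 + 3 = 5.5
floor(5.5) = 5

5


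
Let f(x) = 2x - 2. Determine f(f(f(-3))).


f(-3) = -8
f(-8) = -18
f(-18) = -38

-38


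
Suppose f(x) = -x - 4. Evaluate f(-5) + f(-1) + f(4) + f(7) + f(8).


f(-5) = 1
f(-1) = -3
f(4) = -8
f(7) = -11
f(8) = -12
Sum = -33

-33


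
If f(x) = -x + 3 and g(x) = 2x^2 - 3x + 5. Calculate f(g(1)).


g(1) = 4
f(4) = -1

-1


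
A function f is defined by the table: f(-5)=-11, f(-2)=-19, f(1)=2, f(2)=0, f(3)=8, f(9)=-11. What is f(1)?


2


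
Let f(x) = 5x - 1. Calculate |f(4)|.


f(4) = 19
|19| = 19

19


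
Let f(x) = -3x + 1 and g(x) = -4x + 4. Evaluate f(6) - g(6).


f(6) = -17
g(6) = -20
Difference = 3

3


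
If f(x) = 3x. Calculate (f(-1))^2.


f(-1) = -3
(-3)^2 = 9

9


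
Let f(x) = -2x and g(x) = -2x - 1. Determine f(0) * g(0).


0


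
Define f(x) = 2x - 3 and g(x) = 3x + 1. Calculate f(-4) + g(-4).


f(-4) = -11
g(-4) = -11
Sum = -22

-22


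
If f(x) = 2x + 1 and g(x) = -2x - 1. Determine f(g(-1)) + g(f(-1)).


f(g(-1)) = 3
g(f(-1)) = 1
Sum = 4

4


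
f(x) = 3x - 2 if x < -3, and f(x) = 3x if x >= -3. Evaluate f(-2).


-6


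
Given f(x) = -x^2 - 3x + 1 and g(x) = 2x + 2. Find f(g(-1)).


g(-1) = 0
f(0) = (-1)*(0)^2 - 3*(0) + 1 = 1

1


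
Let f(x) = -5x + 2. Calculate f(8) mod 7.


f(8) = -38
-38 mod 7 = 4

4


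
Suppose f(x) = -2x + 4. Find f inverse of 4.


Solve -2x + 4 = 4
x = (4 - 4) / (-2) = 0

0


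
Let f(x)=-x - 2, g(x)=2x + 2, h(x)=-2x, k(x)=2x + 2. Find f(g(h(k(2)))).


k(2) = 6
h(6) = -12
g(-12) = -22
f(-22) = 20

20


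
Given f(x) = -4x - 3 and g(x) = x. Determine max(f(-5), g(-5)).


f(-5) = 17
g(-5) = -5
max = 17

17


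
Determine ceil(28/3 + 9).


28/3 = 9.3333
9.3333 + 9 = 18.3333
ceil(18.3333) = 19

19


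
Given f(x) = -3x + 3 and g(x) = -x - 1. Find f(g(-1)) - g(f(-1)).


f(g(-1)) = 3
g(f(-1)) = -7
Difference = 10

10


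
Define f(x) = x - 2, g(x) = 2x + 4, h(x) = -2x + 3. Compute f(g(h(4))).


-8


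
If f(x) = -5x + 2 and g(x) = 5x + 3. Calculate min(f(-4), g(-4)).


f(-4) = 22
g(-4) = -17
min = -17

-17


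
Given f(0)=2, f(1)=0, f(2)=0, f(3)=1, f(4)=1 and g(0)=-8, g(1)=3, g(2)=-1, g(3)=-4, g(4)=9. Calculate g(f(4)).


f(4) = 1
g(1) = 3

3


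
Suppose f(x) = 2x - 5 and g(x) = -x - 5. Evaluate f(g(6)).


g(6) = -11
f(-11) = -27

-27


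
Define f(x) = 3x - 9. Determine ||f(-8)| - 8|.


f(-8) = -33
|-33| = 33
|33 - 8| = 25

25


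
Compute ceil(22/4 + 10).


22/4 = 5.5
5.5 + 10 = 15.5
ceil(15.5) = 16

16


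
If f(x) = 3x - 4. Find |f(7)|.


f(7) = 17
|17| = 17

17


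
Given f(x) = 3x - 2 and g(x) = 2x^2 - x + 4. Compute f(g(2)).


g(2) = 10
f(10) = 28

28


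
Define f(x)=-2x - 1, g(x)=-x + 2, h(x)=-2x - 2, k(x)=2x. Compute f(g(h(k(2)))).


-25


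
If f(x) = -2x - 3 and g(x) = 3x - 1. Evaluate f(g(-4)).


g(-4) = -13
f(-13) = 23

23


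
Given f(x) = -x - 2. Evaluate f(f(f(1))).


-3


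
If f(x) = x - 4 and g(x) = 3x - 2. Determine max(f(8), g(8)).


f(8) = 4
g(8) = 22
max = 22

22


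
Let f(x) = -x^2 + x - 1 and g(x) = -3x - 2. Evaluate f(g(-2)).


g(-2) = 4
f(4) = (-1)*(4)^2 + 1*(4) - 1 = -13

-13


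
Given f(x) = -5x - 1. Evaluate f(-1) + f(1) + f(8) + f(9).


f(-1) = 4
f(1) = -6
f(8) = -41
f(9) = -46
Sum = -89

-89


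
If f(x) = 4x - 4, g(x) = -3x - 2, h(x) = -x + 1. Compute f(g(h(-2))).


h(-2) = 3
g(3) = -11
f(-11) = -48

-48


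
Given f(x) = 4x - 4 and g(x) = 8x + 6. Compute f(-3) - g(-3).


f(-3) = -16
g(-3) = -18
Difference = 2

2


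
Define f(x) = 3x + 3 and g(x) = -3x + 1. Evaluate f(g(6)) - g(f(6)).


f(g(6)) = -48
g(f(6)) = -62
Difference = 14

14


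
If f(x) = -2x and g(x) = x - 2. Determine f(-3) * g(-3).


f(-3) = 6
g(-3) = -5
Product = -30

-30


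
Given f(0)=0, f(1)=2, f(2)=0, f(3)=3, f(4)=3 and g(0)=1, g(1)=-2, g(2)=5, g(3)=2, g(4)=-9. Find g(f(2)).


f(2) = 0
g(0) = 1

1


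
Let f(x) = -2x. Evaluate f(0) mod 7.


f(0) = 0
0 mod 7 = 0

0


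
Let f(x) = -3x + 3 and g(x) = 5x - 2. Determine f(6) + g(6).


13


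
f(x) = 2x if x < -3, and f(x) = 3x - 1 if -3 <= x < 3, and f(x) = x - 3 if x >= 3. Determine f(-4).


-4 satisfies x < -3
f(-4) = -8

-8


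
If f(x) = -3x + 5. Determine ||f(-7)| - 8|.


f(-7) = 26
|26| = 26
|26 - 8| = 18

18


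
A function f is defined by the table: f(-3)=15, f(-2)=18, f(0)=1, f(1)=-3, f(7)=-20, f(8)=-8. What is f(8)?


-8


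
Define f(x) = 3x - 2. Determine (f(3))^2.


f(3) = 7
(7)^2 = 49

49


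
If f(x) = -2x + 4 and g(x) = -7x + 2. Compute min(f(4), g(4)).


f(4) = -4
g(4) = -26
min = -26

-26


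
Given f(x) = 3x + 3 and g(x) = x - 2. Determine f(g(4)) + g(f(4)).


f(g(4)) = 9
g(f(4)) = 13
Sum = 22

22


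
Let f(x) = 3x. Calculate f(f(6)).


f(6) = 18
f(18) = 54

54


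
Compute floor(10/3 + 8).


10/3 = 3.3333
3.3333 + 8 = 11.3333
floor(11.3333) = 11

11


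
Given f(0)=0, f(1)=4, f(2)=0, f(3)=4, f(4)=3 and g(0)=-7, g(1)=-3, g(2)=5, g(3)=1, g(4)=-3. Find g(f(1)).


f(1) = 4
g(4) = -3

-3


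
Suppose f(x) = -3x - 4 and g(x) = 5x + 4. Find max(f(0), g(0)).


f(0) = -4
g(0) = 4
max = 4

4


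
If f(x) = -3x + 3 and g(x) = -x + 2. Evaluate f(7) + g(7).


f(7) = -18
g(7) = -5
Sum = -23

-23


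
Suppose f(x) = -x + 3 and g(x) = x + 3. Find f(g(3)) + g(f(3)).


f(g(3)) = -3
g(f(3)) = 3
Sum = 0

0


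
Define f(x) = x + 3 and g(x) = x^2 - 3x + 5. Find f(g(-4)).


g(-4) = 33
f(33) = 36

36


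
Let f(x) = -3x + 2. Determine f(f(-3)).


f(-3) = 11
f(11) = -31

-31


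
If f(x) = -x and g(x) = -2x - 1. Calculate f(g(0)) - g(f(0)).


f(g(0)) = 1
g(f(0)) = -1
Difference = 2

2


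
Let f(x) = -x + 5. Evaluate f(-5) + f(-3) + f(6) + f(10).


f(-5) = 10
f(-3) = 8
f(6) = -1
f(10) = -5
Sum = 12

12


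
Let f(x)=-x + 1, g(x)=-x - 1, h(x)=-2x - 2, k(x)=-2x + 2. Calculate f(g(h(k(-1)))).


-8


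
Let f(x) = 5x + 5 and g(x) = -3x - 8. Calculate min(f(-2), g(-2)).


f(-2) = -5
g(-2) = -2
min = -5

-5


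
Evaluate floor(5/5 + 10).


5/5 = 1
1 + 10 = 11
floor(11) = 11

11


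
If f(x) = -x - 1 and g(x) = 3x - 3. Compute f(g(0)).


2


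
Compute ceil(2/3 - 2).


2/3 = 0.6667
0.6667 - 2 = -1.3333
ceil(-1.3333) = -1

-1


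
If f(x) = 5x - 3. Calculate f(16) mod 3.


f(16) = 77
77 mod 3 = 2

2


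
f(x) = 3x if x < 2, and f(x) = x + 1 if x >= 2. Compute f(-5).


-5 satisfies x < 2
f(-5) = -15

-15


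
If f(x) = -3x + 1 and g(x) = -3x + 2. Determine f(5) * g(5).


f(5) = -14
g(5) = -13
Product = 182

182


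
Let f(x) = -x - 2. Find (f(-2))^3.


f(-2) = 0
(0)^3 = 0

0


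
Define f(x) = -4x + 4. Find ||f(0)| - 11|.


f(0) = 4
|4| = 4
|4 - 11| = 7

7


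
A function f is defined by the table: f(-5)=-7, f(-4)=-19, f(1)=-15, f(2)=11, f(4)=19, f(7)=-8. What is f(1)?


Reading from the table at x = 1

-15


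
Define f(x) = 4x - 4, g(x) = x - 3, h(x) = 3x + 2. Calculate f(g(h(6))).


h(6) = 20
g(20) = 17
f(17) = 64

64


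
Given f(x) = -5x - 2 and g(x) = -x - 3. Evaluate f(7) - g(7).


f(7) = -37
g(7) = -10
Difference = -27

-27


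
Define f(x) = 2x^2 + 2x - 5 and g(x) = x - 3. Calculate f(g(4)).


g(4) = 1
f(1) = 2*(1)^2 + 2*(1) - 5 = -1

-1


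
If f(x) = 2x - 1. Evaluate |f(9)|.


f(9) = 17
|17| = 17

17


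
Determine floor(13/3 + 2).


13/3 = 4.3333
4.3333 + 2 = 6.3333
floor(6.3333) = 6

6


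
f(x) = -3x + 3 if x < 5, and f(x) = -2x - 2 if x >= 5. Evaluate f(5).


5 satisfies x >= 5
f(5) = -12

-12


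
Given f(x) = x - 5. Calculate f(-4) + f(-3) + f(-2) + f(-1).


f(-4) = -9
f(-3) = -8
f(-2) = -7
f(-1) = -6
Sum = -30

-30


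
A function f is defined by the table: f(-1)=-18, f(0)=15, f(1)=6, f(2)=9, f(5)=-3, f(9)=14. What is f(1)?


Reading from the table at x = 1

6


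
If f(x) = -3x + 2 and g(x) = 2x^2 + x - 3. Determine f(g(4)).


-97


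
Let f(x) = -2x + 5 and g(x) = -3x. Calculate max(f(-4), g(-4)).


f(-4) = 13
g(-4) = 12
max = 13

13


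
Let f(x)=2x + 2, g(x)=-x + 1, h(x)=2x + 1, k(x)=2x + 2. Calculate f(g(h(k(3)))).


k(3) = 8
h(8) = 17
g(17) = -16
f(-16) = -30

-30


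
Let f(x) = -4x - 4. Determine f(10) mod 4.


f(10) = -44
-44 mod 4 = 0

0


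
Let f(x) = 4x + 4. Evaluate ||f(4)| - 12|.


f(4) = 20
|20| = 20
|20 - 12| = 8

8


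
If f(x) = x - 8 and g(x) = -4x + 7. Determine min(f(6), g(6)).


-17


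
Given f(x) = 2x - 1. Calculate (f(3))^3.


f(3) = 5
(5)^3 = 125

125


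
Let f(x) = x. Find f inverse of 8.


Solve x = 8
x = (8) / 1 = 8

8


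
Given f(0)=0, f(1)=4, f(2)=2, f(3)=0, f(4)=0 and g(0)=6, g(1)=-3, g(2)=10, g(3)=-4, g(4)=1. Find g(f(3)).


f(3) = 0
g(0) = 6

6


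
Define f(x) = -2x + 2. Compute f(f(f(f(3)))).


f(3) = -4
f(-4) = 10
f(10) = -18
f(-18) = 38

38


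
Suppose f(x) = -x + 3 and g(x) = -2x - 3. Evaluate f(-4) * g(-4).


f(-4) = 7
g(-4) = 5
Product = 35

35


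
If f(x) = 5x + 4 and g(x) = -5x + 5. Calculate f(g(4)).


g(4) = -15
f(-15) = -71

-71


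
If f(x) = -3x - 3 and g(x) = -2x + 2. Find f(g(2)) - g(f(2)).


f(g(2)) = 3
g(f(2)) = 20
Difference = -17

-17


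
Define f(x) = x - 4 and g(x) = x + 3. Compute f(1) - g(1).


f(1) = -3
g(1) = 4
Difference = -7

-7


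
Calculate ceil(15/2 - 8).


15/2 = 7.5
7.5 - 8 = -0.5
ceil(-0.5) = 0

0


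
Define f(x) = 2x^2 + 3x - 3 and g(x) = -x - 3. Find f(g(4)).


g(4) = -7
f(-7) = 2*(-7)^2 + 3*(-7) - 3 = 74

74


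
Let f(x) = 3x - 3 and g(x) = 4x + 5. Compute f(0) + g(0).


f(0) = -3
g(0) = 5
Sum = 2

2


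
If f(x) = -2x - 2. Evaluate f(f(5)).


f(5) = -12
f(-12) = 22

22


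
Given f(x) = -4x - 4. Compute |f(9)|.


f(9) = -40
|-40| = 40

40


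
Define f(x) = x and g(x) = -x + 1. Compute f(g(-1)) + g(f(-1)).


f(g(-1)) = 2
g(f(-1)) = 2
Sum = 4

4


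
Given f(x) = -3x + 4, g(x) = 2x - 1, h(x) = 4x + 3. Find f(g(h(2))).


h(2) = 11
g(11) = 21
f(21) = -59

-59


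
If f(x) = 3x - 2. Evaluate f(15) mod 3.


f(15) = 43
43 mod 3 = 1

1


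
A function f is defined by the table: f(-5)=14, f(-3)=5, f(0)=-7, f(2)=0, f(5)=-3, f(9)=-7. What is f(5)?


Reading from the table at x = 5

-3


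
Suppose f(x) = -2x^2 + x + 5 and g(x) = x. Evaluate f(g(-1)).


2


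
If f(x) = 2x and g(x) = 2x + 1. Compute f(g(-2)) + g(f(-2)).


f(g(-2)) = -6
g(f(-2)) = -7
Sum = -13

-13


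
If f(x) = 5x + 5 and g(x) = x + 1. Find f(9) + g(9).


f(9) = 50
g(9) = 10
Sum = 60

60


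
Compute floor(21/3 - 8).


-1


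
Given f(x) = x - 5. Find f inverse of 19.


Solve x - 5 = 19
x = (19 + 5) / 1 = 24

24


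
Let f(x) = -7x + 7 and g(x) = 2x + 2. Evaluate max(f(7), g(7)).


16


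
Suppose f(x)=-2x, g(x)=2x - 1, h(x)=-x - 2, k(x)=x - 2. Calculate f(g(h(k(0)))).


k(0) = -2
h(-2) = 0
g(0) = -1
f(-1) = 2

2


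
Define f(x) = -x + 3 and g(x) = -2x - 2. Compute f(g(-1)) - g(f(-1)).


f(g(-1)) = 3
g(f(-1)) = -10
Difference = 13

13


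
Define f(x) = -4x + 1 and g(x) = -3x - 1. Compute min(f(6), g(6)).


f(6) = -23
g(6) = -19
min = -23

-23


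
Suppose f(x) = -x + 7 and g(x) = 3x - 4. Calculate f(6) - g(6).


f(6) = 1
g(6) = 14
Difference = -13

-13


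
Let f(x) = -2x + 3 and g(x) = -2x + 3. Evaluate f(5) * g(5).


f(5) = -7
g(5) = -7
Product = 49

49


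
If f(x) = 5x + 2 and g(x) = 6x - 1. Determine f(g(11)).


327


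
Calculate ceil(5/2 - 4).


5/2 = 2.5
2.5 - 4 = -1.5
ceil(-1.5) = -1

-1


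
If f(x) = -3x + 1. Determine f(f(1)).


f(1) = -2
f(-2) = 7

7


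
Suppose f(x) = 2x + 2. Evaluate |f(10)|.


f(10) = 22
|22| = 22

22


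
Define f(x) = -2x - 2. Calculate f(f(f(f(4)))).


74


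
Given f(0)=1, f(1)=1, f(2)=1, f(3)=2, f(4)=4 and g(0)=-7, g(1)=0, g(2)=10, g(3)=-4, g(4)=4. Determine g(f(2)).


f(2) = 1
g(1) = 0

0


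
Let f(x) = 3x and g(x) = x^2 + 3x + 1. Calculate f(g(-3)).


3


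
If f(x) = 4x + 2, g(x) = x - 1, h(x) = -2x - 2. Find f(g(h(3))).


h(3) = -8
g(-8) = -9
f(-9) = -34

-34


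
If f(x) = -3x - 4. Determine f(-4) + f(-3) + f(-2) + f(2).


f(-4) = 8
f(-3) = 5
f(-2) = 2
f(2) = -10
Sum = 5

5


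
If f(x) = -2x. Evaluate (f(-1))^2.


f(-1) = 2
(2)^2 = 4

4


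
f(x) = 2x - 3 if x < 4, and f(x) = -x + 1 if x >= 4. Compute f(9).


-8


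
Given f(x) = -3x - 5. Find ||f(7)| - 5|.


f(7) = -26
|-26| = 26
|26 - 5| = 21

21


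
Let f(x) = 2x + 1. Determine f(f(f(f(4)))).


79


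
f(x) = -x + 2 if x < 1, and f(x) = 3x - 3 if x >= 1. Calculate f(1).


1 satisfies x >= 1
f(1) = 0

0


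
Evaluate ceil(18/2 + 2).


18/2 = 9
9 + 2 = 11
ceil(11) = 11

11


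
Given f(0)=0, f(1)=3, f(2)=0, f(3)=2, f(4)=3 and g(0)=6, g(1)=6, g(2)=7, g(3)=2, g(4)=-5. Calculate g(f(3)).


f(3) = 2
g(2) = 7

7


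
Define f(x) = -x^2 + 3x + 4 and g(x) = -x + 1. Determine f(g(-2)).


g(-2) = 3
f(3) = (-1)*(3)^2 + 3*(3) + 4 = 4

4


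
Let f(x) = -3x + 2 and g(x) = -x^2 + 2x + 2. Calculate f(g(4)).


g(4) = -6
f(-6) = 20

20


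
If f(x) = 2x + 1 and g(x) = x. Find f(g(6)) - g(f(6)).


0


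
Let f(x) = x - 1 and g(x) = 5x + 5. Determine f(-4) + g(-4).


f(-4) = -5
g(-4) = -15
Sum = -20

-20


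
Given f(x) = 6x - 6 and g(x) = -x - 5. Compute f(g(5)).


g(5) = -10
f(-10) = -66

-66


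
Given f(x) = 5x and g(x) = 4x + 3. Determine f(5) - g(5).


f(5) = 25
g(5) = 23
Difference = 2

2


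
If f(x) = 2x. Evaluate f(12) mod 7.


f(12) = 24
24 mod 7 = 3

3


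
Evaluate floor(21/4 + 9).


21/4 = 5.25
5.25 + 9 = 14.25
floor(14.25) = 14

14


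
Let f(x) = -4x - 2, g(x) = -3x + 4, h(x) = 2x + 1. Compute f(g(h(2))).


h(2) = 5
g(5) = -11
f(-11) = 42

42


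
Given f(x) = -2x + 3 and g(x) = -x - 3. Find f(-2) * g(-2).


f(-2) = 7
g(-2) = -1
Product = -7

-7


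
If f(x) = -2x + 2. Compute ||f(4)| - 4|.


f(4) = -6
|-6| = 6
|6 - 4| = 2

2


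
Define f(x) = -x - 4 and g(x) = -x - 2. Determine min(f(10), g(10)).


f(10) = -14
g(10) = -12
min = -14

-14


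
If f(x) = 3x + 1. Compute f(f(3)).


31


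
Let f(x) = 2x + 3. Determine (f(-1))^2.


1


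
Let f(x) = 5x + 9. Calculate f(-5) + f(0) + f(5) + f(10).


f(-5) = -16
f(0) = 9
f(5) = 34
f(10) = 59
Sum = 86

86


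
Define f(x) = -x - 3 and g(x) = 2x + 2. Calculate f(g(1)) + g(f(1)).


-13


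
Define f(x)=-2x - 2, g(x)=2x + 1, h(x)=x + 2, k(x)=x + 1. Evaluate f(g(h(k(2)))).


-24


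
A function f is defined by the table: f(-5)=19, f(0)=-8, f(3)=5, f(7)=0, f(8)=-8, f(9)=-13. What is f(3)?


5


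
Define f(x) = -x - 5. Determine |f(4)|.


f(4) = -9
|-9| = 9

9


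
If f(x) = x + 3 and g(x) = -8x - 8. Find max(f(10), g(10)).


f(10) = 13
g(10) = -88
max = 13

13


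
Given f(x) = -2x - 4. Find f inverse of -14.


Solve -2x - 4 = -14
x = (-14 + 4) / (-2) = 5

5


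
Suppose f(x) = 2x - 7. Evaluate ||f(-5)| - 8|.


f(-5) = -17
|-17| = 17
|17 - 8| = 9

9


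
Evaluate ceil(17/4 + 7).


17/4 = 4.25
4.25 + 7 = 11.25
ceil(11.25) = 12

12


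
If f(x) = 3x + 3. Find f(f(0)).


f(0) = 3
f(3) = 12

12


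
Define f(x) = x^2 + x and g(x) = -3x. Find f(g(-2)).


g(-2) = 6
f(6) = 1*(6)^2 + 1*(6) = 42

42


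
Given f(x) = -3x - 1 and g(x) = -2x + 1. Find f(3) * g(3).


f(3) = -10
g(3) = -5
Product = 50

50


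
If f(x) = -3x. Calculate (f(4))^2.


144


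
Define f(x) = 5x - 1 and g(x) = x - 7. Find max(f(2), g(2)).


f(2) = 9
g(2) = -5
max = 9

9


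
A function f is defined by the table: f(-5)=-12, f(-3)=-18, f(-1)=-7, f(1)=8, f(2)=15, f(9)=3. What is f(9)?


Reading from the table at x = 9

3


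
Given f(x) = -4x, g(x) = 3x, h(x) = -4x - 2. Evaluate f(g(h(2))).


h(2) = -10
g(-10) = -30
f(-30) = 120

120


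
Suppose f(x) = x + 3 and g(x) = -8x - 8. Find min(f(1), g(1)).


f(1) = 4
g(1) = -16
min = -16

-16


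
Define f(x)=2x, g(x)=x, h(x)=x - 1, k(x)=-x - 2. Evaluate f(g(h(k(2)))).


k(2) = -4
h(-4) = -5
g(-5) = -5
f(-5) = -10

-10


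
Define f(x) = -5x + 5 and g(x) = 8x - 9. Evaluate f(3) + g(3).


f(3) = -10
g(3) = 15
Sum = 5

5


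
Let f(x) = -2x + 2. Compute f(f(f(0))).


f(0) = 2
f(2) = -2
f(-2) = 6

6


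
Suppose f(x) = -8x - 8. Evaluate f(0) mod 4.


f(0) = -8
-8 mod 4 = 0

0


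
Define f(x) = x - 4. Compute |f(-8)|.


f(-8) = -12
|-12| = 12

12


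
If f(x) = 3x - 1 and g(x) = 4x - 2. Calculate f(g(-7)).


g(-7) = -30
f(-30) = -91

-91


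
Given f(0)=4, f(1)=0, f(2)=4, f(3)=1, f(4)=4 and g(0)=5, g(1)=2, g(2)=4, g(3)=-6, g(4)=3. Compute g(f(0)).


f(0) = 4
g(4) = 3

3


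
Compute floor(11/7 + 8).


11/7 = 1.5714
1.5714 + 8 = 9.5714
floor(9.5714) = 9

9


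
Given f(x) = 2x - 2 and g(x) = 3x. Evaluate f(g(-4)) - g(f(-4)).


f(g(-4)) = -26
g(f(-4)) = -30
Difference = 4

4


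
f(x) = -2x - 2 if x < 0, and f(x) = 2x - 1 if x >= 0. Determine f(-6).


-6 satisfies x < 0
f(-6) = 10

10


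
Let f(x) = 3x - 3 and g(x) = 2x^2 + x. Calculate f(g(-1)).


0


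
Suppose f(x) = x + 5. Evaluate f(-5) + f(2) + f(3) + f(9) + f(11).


f(-5) = 0
f(2) = 7
f(3) = 8
f(9) = 14
f(11) = 16
Sum = 45

45


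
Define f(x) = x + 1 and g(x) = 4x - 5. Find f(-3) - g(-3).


f(-3) = -2
g(-3) = -17
Difference = 15

15


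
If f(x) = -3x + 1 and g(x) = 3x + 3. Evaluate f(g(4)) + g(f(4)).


f(g(4)) = -44
g(f(4)) = -30
Sum = -74

-74


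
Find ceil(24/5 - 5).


24/5 = 4.8
4.8 - 5 = -0.2
ceil(-0.2) = 0

0


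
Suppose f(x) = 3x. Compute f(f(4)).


f(4) = 12
f(12) = 36

36


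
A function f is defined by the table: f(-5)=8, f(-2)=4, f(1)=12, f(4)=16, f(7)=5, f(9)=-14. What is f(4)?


Reading from the table at x = 4

16


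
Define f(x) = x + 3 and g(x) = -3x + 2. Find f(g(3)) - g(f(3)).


f(g(3)) = -4
g(f(3)) = -16
Difference = 12

12


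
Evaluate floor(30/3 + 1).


11


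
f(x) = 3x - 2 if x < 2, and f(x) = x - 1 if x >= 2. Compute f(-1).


-5


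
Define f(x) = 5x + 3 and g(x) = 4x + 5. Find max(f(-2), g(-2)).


f(-2) = -7
g(-2) = -3
max = -3

-3


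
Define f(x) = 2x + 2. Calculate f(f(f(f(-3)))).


f(-3) = -4
f(-4) = -6
f(-6) = -10
f(-10) = -18

-18


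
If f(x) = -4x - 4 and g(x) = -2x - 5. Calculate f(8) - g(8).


f(8) = -36
g(8) = -21
Difference = -15

-15


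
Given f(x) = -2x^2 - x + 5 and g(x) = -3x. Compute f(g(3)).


g(3) = -9
f(-9) = (-2)*(-9)^2 - 1*(-9) + 5 = -148

-148


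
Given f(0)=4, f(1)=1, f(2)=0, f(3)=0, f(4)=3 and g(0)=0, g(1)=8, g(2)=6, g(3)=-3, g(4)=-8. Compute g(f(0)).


f(0) = 4
g(4) = -8

-8


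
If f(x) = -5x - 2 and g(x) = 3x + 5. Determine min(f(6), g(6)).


f(6) = -32
g(6) = 23
min = -32

-32


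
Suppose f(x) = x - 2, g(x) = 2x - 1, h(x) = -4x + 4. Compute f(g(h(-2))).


21


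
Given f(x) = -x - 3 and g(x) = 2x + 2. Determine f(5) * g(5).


-96


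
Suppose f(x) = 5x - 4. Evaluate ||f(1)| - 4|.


f(1) = 1
|1| = 1
|1 - 4| = 3

3


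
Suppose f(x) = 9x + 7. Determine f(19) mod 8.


f(19) = 178
178 mod 8 = 2

2


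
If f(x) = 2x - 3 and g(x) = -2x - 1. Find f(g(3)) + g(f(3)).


-24


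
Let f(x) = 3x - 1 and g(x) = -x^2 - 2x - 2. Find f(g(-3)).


g(-3) = -5
f(-5) = -16

-16


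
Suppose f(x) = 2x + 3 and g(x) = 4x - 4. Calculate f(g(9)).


67


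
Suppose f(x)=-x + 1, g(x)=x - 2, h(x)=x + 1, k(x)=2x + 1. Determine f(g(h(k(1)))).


-1


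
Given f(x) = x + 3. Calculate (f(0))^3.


f(0) = 3
(3)^3 = 27

27


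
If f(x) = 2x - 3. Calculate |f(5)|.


f(5) = 7
|7| = 7

7


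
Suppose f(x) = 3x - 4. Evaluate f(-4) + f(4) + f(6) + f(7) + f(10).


f(-4) = -16
f(4) = 8
f(6) = 14
f(7) = 17
f(10) = 26
Sum = 49

49


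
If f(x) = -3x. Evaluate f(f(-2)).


-18


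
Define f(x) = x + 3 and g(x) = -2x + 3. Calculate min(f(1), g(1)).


f(1) = 4
g(1) = 1
min = 1

1


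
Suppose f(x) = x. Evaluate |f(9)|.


f(9) = 9
|9| = 9

9


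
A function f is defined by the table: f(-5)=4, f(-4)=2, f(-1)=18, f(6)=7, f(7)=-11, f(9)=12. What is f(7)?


Reading from the table at x = 7

-11


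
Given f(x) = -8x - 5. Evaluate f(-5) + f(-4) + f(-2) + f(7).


f(-5) = 35
f(-4) = 27
f(-2) = 11
f(7) = -61
Sum = 12

12


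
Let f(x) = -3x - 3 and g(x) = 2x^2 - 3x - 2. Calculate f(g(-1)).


-12


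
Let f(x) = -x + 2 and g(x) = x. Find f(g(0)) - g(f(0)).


f(g(0)) = 2
g(f(0)) = 2
Difference = 0

0


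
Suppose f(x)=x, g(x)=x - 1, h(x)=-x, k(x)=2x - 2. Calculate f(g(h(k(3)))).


-5


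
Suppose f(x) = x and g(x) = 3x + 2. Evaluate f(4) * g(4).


56


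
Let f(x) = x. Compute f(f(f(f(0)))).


f(0) = 0
f(0) = 0
f(0) = 0
f(0) = 0

0


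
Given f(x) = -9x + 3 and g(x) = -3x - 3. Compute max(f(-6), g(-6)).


f(-6) = 57
g(-6) = 15
max = 57

57


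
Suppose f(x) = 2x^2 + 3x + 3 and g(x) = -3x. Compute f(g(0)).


g(0) = 0
f(0) = 2*(0)^2 + 3*(0) + 3 = 3

3


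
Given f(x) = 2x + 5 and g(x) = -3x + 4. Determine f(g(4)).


g(4) = -8
f(-8) = -11

-11


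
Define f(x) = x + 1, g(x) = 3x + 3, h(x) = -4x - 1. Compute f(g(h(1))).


h(1) = -5
g(-5) = -12
f(-12) = -11

-11


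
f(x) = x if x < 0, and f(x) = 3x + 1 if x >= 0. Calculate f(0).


0 satisfies x >= 0
f(0) = 1

1


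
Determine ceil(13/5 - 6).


13/5 = 2.6
2.6 - 6 = -3.4
ceil(-3.4) = -3

-3


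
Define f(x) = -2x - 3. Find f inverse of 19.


Solve -2x - 3 = 19
x = (19 + 3) / (-2) = -11

-11


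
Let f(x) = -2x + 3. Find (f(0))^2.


f(0) = 3
(3)^2 = 9

9


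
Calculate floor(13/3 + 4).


13/3 = 4.3333
4.3333 + 4 = 8.3333
floor(8.3333) = 8

8


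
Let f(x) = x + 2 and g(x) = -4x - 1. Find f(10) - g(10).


f(10) = 12
g(10) = -41
Difference = 53

53


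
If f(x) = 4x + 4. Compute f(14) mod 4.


f(14) = 60
60 mod 4 = 0

0


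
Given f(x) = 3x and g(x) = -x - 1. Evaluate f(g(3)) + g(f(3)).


f(g(3)) = -12
g(f(3)) = -10
Sum = -22

-22


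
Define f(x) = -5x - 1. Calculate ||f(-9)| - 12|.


f(-9) = 44
|44| = 44
|44 - 12| = 32

32


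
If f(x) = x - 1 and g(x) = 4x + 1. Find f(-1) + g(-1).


f(-1) = -2
g(-1) = -3
Sum = -5

-5


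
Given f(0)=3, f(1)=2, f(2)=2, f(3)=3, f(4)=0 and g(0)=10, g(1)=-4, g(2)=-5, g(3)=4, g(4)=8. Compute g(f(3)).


f(3) = 3
g(3) = 4

4


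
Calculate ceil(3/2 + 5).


3/2 = 1.5
1.5 + 5 = 6.5
ceil(6.5) = 7

7


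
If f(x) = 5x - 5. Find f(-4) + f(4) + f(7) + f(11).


f(-4) = -25
f(4) = 15
f(7) = 30
f(11) = 50
Sum = 70

70


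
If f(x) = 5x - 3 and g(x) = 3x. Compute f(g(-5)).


g(-5) = -15
f(-15) = -78

-78


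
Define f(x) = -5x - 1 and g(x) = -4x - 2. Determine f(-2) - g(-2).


f(-2) = 9
g(-2) = 6
Difference = 3

3


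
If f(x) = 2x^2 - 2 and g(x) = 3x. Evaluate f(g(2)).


g(2) = 6
f(6) = 2*(6)^2 - 2 = 70

70


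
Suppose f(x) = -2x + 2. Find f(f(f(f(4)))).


f(4) = -6
f(-6) = 14
f(14) = -26
f(-26) = 54

54


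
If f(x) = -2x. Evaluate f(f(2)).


8


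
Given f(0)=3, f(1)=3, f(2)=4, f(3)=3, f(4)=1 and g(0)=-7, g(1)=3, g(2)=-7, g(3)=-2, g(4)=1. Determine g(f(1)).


f(1) = 3
g(3) = -2

-2


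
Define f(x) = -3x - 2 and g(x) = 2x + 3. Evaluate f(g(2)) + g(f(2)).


f(g(2)) = -23
g(f(2)) = -13
Sum = -36

-36


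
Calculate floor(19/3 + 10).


16


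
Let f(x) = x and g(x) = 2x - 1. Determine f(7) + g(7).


20


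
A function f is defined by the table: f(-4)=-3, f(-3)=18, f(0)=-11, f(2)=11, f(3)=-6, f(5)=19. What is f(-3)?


Reading from the table at x = -3

18


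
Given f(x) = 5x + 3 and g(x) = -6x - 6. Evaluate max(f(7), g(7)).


f(7) = 38
g(7) = -48
max = 38

38


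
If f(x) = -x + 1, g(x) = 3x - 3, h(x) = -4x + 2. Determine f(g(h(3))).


h(3) = -10
g(-10) = -33
f(-33) = 34

34


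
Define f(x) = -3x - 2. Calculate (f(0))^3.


f(0) = -2
(-2)^3 = -8

-8


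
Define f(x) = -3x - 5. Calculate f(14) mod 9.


f(14) = -47
-47 mod 9 = 7

7


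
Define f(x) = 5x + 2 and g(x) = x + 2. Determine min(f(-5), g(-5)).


f(-5) = -23
g(-5) = -3
min = -23

-23


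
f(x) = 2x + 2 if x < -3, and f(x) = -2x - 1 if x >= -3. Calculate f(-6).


-6 satisfies x < -3
f(-6) = -10

-10


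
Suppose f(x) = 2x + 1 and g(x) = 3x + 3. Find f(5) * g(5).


f(5) = 11
g(5) = 18
Product = 198

198


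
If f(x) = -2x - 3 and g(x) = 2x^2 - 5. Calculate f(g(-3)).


g(-3) = 13
f(13) = -29

-29


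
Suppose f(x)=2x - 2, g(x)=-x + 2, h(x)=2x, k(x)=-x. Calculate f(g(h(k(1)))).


k(1) = -1
h(-1) = -2
g(-2) = 4
f(4) = 6

6


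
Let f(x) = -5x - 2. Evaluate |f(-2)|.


f(-2) = 8
|8| = 8

8


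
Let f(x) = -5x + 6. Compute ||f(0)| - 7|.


f(0) = 6
|6| = 6
|6 - 7| = 1

1


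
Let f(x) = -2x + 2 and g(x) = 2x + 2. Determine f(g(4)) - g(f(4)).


-8


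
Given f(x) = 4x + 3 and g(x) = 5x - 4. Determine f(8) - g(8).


-1


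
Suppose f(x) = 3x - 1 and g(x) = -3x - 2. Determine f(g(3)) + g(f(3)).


-60


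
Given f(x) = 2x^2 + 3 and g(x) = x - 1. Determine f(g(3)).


g(3) = 2
f(2) = 2*(2)^2 + 3 = 11

11


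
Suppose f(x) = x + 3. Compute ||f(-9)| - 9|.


f(-9) = -6
|-6| = 6
|6 - 9| = 3

3


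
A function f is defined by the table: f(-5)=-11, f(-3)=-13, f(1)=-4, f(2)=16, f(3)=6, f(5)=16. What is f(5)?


Reading from the table at x = 5

16


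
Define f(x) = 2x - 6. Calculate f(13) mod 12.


f(13) = 20
20 mod 12 = 8

8


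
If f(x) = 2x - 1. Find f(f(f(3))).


17


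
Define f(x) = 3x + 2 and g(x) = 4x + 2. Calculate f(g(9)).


g(9) = 38
f(38) = 116

116


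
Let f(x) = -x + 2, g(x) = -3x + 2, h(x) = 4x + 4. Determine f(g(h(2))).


h(2) = 12
g(12) = -34
f(-34) = 36

36


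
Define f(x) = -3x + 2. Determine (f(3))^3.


f(3) = -7
(-7)^3 = -343

-343


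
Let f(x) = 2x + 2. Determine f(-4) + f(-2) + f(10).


14


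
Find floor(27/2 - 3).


27/2 = 13.5
13.5 - 3 = 10.5
floor(10.5) = 10

10


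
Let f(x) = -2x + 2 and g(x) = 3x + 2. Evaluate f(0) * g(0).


f(0) = 2
g(0) = 2
Product = 4

4


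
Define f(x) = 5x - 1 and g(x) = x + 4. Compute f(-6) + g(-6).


-33


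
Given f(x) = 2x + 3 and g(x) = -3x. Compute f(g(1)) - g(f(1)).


f(g(1)) = -3
g(f(1)) = -15
Difference = 12

12


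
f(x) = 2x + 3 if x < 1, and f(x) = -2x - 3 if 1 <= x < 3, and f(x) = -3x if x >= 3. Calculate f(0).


0 satisfies x < 1
f(0) = 3

3


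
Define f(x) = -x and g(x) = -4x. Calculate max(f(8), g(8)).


-8


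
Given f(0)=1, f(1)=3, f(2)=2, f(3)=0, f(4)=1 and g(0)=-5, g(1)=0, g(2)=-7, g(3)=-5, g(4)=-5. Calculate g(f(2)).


f(2) = 2
g(2) = -7

-7


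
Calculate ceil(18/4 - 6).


-1


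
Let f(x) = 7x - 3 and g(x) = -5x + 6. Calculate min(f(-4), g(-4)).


f(-4) = -31
g(-4) = 26
min = -31

-31


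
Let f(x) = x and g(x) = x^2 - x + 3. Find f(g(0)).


g(0) = 3
f(3) = 3

3


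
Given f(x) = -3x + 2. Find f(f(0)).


-4


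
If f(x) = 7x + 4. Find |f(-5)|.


f(-5) = -31
|-31| = 31

31


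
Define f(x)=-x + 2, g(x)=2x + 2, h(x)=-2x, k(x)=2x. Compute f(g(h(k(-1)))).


k(-1) = -2
h(-2) = 4
g(4) = 10
f(10) = -8

-8


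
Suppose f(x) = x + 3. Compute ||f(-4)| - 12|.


f(-4) = -1
|-1| = 1
|1 - 12| = 11

11


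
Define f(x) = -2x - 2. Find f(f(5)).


f(5) = -12
f(-12) = 22

22


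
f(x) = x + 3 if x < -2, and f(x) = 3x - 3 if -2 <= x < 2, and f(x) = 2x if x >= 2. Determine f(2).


2 satisfies x >= 2
f(2) = 4

4


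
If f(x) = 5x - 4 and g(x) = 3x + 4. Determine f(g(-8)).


g(-8) = -20
f(-20) = -104

-104


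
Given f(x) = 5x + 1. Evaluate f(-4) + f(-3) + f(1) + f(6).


f(-4) = -19
f(-3) = -14
f(1) = 6
f(6) = 31
Sum = 4

4


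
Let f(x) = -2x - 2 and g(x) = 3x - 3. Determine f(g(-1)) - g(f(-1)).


f(g(-1)) = 10
g(f(-1)) = -3
Difference = 13

13


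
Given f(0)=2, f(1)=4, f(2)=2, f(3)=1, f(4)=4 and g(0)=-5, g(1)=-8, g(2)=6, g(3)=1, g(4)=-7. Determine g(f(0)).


f(0) = 2
g(2) = 6

6


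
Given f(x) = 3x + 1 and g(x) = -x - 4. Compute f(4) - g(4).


f(4) = 13
g(4) = -8
Difference = 21

21


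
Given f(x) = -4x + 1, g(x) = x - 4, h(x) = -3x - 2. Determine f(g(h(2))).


h(2) = -8
g(-8) = -12
f(-12) = 49

49


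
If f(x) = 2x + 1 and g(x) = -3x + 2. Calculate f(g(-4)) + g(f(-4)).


f(g(-4)) = 29
g(f(-4)) = 23
Sum = 52

52


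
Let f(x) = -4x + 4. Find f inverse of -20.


Solve -4x + 4 = -20
x = (-20 - 4) / (-4) = 6

6


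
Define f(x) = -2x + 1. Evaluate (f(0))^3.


1


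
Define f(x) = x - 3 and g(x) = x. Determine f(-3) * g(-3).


f(-3) = -6
g(-3) = -3
Product = 18

18


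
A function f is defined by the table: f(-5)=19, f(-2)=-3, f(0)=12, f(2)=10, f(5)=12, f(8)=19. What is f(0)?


Reading from the table at x = 0

12


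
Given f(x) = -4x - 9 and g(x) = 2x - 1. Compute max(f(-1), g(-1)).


f(-1) = -5
g(-1) = -3
max = -3

-3


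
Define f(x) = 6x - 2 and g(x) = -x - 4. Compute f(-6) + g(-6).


f(-6) = -38
g(-6) = 2
Sum = -36

-36


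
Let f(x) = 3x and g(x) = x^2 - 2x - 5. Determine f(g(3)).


g(3) = -2
f(-2) = -6

-6


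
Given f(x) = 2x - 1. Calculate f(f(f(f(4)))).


f(4) = 7
f(7) = 13
f(13) = 25
f(25) = 49

49


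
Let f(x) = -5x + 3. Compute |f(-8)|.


f(-8) = 43
|43| = 43

43


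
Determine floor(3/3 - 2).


3/3 = 1
1 - 2 = -1
floor(-1) = -1

-1


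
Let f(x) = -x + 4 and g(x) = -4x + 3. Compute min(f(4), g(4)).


f(4) = 0
g(4) = -13
min = -13

-13


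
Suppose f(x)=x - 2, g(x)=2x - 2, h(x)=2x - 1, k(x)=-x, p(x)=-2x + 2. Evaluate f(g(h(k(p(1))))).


-6


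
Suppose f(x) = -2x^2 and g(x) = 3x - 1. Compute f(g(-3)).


g(-3) = -10
f(-10) = (-2)*(-10)^2 = -200

-200


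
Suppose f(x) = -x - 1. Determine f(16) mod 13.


f(16) = -17
-17 mod 13 = 9

9


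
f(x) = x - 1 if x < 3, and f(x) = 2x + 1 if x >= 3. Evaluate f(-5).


-6


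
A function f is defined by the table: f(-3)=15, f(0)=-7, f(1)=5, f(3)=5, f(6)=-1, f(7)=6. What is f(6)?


-1


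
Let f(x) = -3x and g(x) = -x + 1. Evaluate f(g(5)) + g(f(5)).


28


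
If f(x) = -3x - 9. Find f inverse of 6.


Solve -3x - 9 = 6
x = (6 + 9) / (-3) = -5

-5


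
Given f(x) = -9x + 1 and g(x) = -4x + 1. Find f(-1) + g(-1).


f(-1) = 10
g(-1) = 5
Sum = 15

15


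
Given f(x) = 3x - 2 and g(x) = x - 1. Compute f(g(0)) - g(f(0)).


f(g(0)) = -5
g(f(0)) = -3
Difference = -2

-2


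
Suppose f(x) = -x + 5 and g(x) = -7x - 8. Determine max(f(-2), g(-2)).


f(-2) = 7
g(-2) = 6
max = 7

7


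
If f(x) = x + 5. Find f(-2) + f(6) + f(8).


f(-2) = 3
f(6) = 11
f(8) = 13
Sum = 27

27


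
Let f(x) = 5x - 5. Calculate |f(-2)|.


f(-2) = -15
|-15| = 15

15


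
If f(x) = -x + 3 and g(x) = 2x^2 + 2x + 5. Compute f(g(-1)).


g(-1) = 5
f(5) = -2

-2


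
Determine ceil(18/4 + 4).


18/4 = 4.5
4.5 + 4 = 8.5
ceil(8.5) = 9

9


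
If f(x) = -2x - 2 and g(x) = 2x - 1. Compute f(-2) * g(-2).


f(-2) = 2
g(-2) = -5
Product = -10

-10


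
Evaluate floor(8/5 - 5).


8/5 = 1.6
1.6 - 5 = -3.4
floor(-3.4) = -4

-4


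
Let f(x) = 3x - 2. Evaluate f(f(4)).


28


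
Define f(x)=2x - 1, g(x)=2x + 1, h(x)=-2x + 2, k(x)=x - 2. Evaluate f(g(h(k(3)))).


k(3) = 1
h(1) = 0
g(0) = 1
f(1) = 1

1


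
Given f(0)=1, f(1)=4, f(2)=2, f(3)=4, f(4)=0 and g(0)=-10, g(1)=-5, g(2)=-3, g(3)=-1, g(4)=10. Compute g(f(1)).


f(1) = 4
g(4) = 10

10


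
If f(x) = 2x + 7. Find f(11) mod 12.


f(11) = 29
29 mod 12 = 5

5


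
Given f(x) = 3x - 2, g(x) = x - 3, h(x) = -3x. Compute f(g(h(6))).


-65


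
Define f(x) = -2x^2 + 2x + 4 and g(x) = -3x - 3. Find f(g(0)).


g(0) = -3
f(-3) = (-2)*(-3)^2 + 2*(-3) + 4 = -20

-20


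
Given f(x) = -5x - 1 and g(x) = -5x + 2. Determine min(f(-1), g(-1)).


4


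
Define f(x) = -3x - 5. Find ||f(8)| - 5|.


f(8) = -29
|-29| = 29
|29 - 5| = 24

24


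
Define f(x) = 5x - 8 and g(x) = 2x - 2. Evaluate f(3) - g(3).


f(3) = 7
g(3) = 4
Difference = 3

3


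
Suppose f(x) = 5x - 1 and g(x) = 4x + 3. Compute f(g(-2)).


-26


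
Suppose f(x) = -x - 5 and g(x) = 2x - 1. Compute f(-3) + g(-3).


f(-3) = -2
g(-3) = -7
Sum = -9

-9


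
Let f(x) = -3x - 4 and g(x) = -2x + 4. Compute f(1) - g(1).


f(1) = -7
g(1) = 2
Difference = -9

-9


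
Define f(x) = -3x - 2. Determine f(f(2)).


f(2) = -8
f(-8) = 22

22


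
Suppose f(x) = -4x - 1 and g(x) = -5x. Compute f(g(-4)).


-81


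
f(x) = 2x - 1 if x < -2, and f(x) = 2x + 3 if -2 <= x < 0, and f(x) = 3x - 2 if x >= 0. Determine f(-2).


-2 satisfies -2 <= x < 0
f(-2) = -1

-1


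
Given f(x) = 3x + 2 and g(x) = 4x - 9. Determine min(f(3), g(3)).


f(3) = 11
g(3) = 3
min = 3

3


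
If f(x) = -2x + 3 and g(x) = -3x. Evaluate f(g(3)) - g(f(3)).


f(g(3)) = 21
g(f(3)) = 9
Difference = 12

12


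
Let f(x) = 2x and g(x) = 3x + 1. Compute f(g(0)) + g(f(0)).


f(g(0)) = 2
g(f(0)) = 1
Sum = 3

3


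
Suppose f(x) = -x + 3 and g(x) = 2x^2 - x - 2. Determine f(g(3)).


g(3) = 13
f(13) = -10

-10


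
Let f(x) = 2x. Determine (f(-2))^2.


f(-2) = -4
(-4)^2 = 16

16


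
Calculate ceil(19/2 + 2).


19/2 = 9.5
9.5 + 2 = 11.5
ceil(11.5) = 12

12


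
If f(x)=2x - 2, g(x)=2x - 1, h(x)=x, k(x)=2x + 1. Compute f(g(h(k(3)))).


k(3) = 7
h(7) = 7
g(7) = 13
f(13) = 24

24


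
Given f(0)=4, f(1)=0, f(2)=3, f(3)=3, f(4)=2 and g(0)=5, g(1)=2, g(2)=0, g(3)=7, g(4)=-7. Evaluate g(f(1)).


f(1) = 0
g(0) = 5

5


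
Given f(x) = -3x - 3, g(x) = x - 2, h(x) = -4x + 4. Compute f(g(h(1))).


3


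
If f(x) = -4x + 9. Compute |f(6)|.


f(6) = -15
|-15| = 15

15


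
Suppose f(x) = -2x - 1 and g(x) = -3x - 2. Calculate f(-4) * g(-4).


70


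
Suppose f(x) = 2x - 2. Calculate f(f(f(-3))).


f(-3) = -8
f(-8) = -18
f(-18) = -38

-38


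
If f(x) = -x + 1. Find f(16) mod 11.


f(16) = -15
-15 mod 11 = 7

7


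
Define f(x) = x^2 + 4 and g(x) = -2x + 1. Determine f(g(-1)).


g(-1) = 3
f(3) = 1*(3)^2 + 4 = 13

13
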